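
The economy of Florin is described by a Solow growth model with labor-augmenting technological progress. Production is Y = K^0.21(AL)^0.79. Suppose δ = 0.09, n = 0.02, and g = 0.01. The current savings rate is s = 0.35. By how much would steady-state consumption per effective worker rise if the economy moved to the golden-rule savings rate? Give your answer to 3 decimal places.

Δc ≈ 0.053

Break-even investment rate: n + g + δ = 0.02 + 0.01 + 0.09 = 0.12.
Current steady state (s = 0.35): k* = (0.35/0.12)^(1/0.79) ≈ 3.8767, y* = 3.8767^0.21 ≈ 1.3292, c* = (1−0.35)·1.3292 ≈ 0.8640.
Maximizing c = f(k) − (n+g+δ)·k gives f'(k) = n+g+δ, i.e. 0.21·k^(0.21−1) = 0.12, so k_gold = (0.21/0.12)^(1/0.79) ≈ 2.0307.
y_gold = 2.0307^0.21 ≈ 1.1604, c_gold = y_gold − 0.12·k_gold ≈ 0.9167.
Gain: Δc = 0.9167 − 0.8640 ≈ 0.0528.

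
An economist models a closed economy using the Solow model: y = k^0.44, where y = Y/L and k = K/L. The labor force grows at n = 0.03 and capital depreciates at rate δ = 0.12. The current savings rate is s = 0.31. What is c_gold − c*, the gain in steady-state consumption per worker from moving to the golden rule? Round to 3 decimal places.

Δc ≈ 0.084

The effective depreciation rate is n + δ = 0.03 + 0.12 = 0.15.
Current steady state (s = 0.31): k* = (0.31/0.15)^(1/0.56) ≈ 3.6558, y* = 3.6558^0.44 ≈ 1.7689, c* = (1−0.31)·1.7689 ≈ 1.2206.
Setting f'(k) = n+δ gives 0.44·k^(0.44−1) = 0.15, hence k_gold = (0.44/0.15)^(1/0.56) ≈ 6.8324.
y_gold = 6.8324^0.44 ≈ 2.3292, c_gold = y_gold − 0.15·k_gold ≈ 1.3044.
Gain: Δc = 1.3044 − 1.2206 ≈ 0.0838.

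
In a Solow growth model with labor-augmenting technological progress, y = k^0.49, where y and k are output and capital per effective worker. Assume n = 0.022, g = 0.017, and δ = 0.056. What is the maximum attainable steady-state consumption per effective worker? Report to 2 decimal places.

c_gold ≈ 2.47

n + g + δ = 0.022 + 0.017 + 0.056 = 0.095.
At the golden rule the marginal product of capital equals n+g+δ: 0.49·k^(0.49−1) = 0.095. Solving, k_gold = (0.49/0.095)^(1/0.51) ≈ 24.9462.
y_gold = 24.9462^0.49 ≈ 4.8365.
c_gold = y_gold − (n+g+δ)·k_gold = 4.8365 − 0.095·24.9462 ≈ 2.4666.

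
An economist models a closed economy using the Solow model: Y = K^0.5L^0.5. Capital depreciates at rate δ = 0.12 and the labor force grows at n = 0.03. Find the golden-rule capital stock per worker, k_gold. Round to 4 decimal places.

k_gold ≈ 11.1111

Capital per worker breaks even when investment replaces (n + δ)·k; here n + δ = 0.15.
Golden rule sets MPK = n+δ: 0.5·k^(0.5−1) = 0.15, so k_gold = (0.5/0.15)^(1/0.5) ≈ 11.1111.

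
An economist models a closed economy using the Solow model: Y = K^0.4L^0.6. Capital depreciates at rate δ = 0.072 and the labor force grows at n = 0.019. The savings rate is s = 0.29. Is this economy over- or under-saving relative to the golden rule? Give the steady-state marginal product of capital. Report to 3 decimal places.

Break-even investment rate: n + δ = 0.019 + 0.072 = 0.091.
Steady-state k*: s·k^0.4 = 0.091·k gives k* = (0.29/0.091)^(1/0.6) ≈ 6.9012.
MPK = 0.4·6.9012^(-0.6) ≈ 0.1255.
MPK > n+δ = 0.091, so the economy is dynamically efficient (under-saving).

under-saving; MPK ≈ 0.126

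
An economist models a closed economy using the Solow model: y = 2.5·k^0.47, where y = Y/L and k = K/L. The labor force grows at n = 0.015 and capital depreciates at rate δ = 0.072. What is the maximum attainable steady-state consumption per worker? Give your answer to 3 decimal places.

c_gold ≈ 13.328

n + δ = 0.015 + 0.072 = 0.087.
At the golden rule the marginal product of capital equals n+δ: 0.47·2.5·k^(0.47−1) = 0.087. Solving, k_gold = (0.47·2.5/0.087)^(1/0.53) ≈ 135.8482.
y_gold = 2.5·135.8482^0.47 ≈ 25.1464.
c_gold = y_gold − (n+δ)·k_gold = 25.1464 − 0.087·135.8482 ≈ 13.3276.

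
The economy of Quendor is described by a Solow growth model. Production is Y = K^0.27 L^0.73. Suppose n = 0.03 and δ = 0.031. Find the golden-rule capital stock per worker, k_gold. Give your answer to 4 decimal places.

k_gold ≈ 7.6732

Capital per worker breaks even when investment replaces (n + δ)·k; here n + δ = 0.061.
Golden rule sets MPK = n+δ: 0.27·k^(0.27−1) = 0.061, so k_gold = (0.27/0.061)^(1/0.73) ≈ 7.6732.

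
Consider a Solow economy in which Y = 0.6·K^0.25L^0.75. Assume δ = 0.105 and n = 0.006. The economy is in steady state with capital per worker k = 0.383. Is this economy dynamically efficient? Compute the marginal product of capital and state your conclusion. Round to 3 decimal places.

Capital per worker breaks even when investment replaces (n + δ)·k; here n + δ = 0.111.
MPK = 0.25·0.6·k^(0.25−1) = 0.25·0.6·0.383^(-0.75) ≈ 0.3081.
MPK > 0.111, so the economy is dynamically efficient (under-saving).

dynamically efficient; MPK ≈ 0.308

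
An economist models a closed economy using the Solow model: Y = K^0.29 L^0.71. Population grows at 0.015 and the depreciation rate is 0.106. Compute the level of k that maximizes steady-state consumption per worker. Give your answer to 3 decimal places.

k_gold ≈ 3.425

Capital per worker breaks even when investment replaces (n + δ)·k; here n + δ = 0.121.
Golden rule sets MPK = n+δ: 0.29·k^(0.29−1) = 0.121, so k_gold = (0.29/0.121)^(1/0.71) ≈ 3.4250.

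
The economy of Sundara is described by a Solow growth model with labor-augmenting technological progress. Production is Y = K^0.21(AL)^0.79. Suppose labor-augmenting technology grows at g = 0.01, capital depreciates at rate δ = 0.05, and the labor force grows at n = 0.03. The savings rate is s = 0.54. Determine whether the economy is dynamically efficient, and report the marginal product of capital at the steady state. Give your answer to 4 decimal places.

dynamically inefficient; MPK ≈ 0.0350

n + g + δ = 0.03 + 0.01 + 0.05 = 0.09.
Steady-state k*: s·k^0.21 = 0.09·k gives k* = (0.54/0.09)^(1/0.79) ≈ 9.6605.
MPK = 0.21·9.6605^(-0.79) ≈ 0.0350.
MPK < n+g+δ = 0.09, so the economy is dynamically inefficient (over-saving).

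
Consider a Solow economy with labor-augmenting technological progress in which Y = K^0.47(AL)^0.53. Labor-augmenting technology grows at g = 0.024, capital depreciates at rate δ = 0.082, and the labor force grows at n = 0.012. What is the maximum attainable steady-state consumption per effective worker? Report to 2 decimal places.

c_gold ≈ 1.81

n + g + δ = 0.012 + 0.024 + 0.082 = 0.118.
Golden rule sets MPK = n+g+δ: 0.47·k^(0.47−1) = 0.118, so k_gold = (0.47/0.118)^(1/0.53) ≈ 13.5670.
y_gold = 13.5670^0.47 ≈ 3.4062.
c_gold = y_gold − (n+g+δ)·k_gold = 3.4062 − 0.118·13.5670 ≈ 1.8053.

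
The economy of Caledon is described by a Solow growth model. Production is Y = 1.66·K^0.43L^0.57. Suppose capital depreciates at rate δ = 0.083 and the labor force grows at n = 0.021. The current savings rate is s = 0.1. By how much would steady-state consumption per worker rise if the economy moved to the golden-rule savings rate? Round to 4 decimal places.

Break-even investment rate: n + δ = 0.021 + 0.083 = 0.104.
Current steady state (s = 0.1): k* = (0.1·1.66/0.104)^(1/0.57) ≈ 2.2713, y* = 1.66·2.2713^0.43 ≈ 2.3621, c* = (1−0.1)·2.3621 ≈ 2.1259.
At the golden rule the marginal product of capital equals n+δ: 0.43·1.66·k^(0.43−1) = 0.104. Solving, k_gold = (0.43·1.66/0.104)^(1/0.57) ≈ 29.3508.
y_gold = 1.66·29.3508^0.43 ≈ 7.0988, c_gold = y_gold − 0.104·k_gold ≈ 4.0463.
Gain: Δc = 4.0463 − 2.1259 ≈ 1.9204.

Δc ≈ 1.9204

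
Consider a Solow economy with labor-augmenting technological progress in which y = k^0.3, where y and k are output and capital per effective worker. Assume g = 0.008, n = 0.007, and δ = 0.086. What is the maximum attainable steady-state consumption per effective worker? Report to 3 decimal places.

Capital per effective worker breaks even when investment replaces (n + g + δ)·k; here n + g + δ = 0.101.
At the golden rule the marginal product of capital equals n+g+δ: 0.3·k^(0.3−1) = 0.101. Solving, k_gold = (0.3/0.101)^(1/0.7) ≈ 4.7362.
y_gold = 4.7362^0.3 ≈ 1.5945.
c_gold = y_gold − (n+g+δ)·k_gold = 1.5945 − 0.101·4.7362 ≈ 1.1162.

c_gold ≈ 1.116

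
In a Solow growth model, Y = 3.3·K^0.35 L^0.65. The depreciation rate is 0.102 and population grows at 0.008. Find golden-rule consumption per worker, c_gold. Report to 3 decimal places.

c_gold ≈ 7.608

Capital per worker breaks even when investment replaces (n + δ)·k; here n + δ = 0.11.
Golden rule sets MPK = n+δ: 0.35·3.3·k^(0.35−1) = 0.11, so k_gold = (0.35·3.3/0.11)^(1/0.65) ≈ 37.2444.
y_gold = 3.3·37.2444^0.35 ≈ 11.7054.
c_gold = y_gold − (n+δ)·k_gold = 11.7054 − 0.11·37.2444 ≈ 7.6085.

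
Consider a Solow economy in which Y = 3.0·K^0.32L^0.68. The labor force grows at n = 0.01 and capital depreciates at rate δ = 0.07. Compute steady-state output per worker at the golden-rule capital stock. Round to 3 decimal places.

y_gold ≈ 9.660

n + δ = 0.01 + 0.07 = 0.08.
At the golden rule the marginal product of capital equals n+δ: 0.32·3.0·k^(0.32−1) = 0.08. Solving, k_gold = (0.32·3.0/0.08)^(1/0.68) ≈ 38.6395.
Output: y_gold = 3.0·k_gold^0.32 = 3.0·38.6395^0.32 ≈ 9.6599.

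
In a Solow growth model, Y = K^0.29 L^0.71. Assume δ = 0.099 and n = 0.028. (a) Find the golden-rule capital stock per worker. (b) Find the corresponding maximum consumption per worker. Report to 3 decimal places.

(a) k_gold ≈ 3.199; (b) c_gold ≈ 0.995

Break-even investment rate: n + δ = 0.028 + 0.099 = 0.127.
Golden rule sets MPK = n+δ: 0.29·k^(0.29−1) = 0.127, so k_gold = (0.29/0.127)^(1/0.71) ≈ 3.1994.
y_gold = 3.1994^0.29 ≈ 1.4011; c_gold = y_gold − 0.127·k_gold ≈ 0.9948.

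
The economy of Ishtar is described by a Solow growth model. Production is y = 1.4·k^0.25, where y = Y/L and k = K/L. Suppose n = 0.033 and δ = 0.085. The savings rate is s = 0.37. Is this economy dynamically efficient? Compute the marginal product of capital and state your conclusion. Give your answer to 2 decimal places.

Capital per worker breaks even when investment replaces (n + δ)·k; here n + δ = 0.118.
Steady-state k*: s·A·k^0.25 = 0.118·k gives k* = (0.37·1.4/0.118)^(1/0.75) ≈ 7.1878.
MPK = 0.25·1.4·7.1878^(-0.75) ≈ 0.0797.
MPK < n+δ = 0.118, so the economy is dynamically inefficient (over-saving).

dynamically inefficient; MPK ≈ 0.08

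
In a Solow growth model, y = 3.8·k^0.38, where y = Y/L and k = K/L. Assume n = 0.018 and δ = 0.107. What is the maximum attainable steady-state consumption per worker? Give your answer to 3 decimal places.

c_gold ≈ 10.556

n + δ = 0.018 + 0.107 = 0.125.
Setting f'(k) = n+δ gives 0.38·3.8·k^(0.38−1) = 0.125, hence k_gold = (0.38·3.8/0.125)^(1/0.62) ≈ 51.7563.
y_gold = 3.8·51.7563^0.38 ≈ 17.0251.
c_gold = y_gold − (n+δ)·k_gold = 17.0251 − 0.125·51.7563 ≈ 10.5556.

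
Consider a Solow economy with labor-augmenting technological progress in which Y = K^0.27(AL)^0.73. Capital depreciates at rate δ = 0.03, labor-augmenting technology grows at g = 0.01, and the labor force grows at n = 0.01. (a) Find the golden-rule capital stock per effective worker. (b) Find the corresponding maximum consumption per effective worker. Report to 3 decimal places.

n + g + δ = 0.01 + 0.01 + 0.03 = 0.05.
Golden rule sets MPK = n+g+δ: 0.27·k^(0.27−1) = 0.05, so k_gold = (0.27/0.05)^(1/0.73) ≈ 10.0758.
y_gold = 10.0758^0.27 ≈ 1.8659; c_gold = y_gold − 0.05·k_gold ≈ 1.3621.

(a) k_gold ≈ 10.076; (b) c_gold ≈ 1.362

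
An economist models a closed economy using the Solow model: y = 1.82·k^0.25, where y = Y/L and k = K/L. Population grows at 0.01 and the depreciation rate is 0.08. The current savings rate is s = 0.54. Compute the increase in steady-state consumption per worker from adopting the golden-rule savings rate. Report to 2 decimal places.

Δc ≈ 0.49

The effective depreciation rate is n + δ = 0.01 + 0.08 = 0.09.
Current steady state (s = 0.54): k* = (0.54·1.82/0.09)^(1/0.75) ≈ 24.2268, y* = 1.82·24.2268^0.25 ≈ 4.0378, c* = (1−0.54)·4.0378 ≈ 1.8574.
Setting f'(k) = n+δ gives 0.25·1.82·k^(0.25−1) = 0.09, hence k_gold = (0.25·1.82/0.09)^(1/0.75) ≈ 8.6768.
y_gold = 1.82·8.6768^0.25 ≈ 3.1236, c_gold = y_gold − 0.09·k_gold ≈ 2.3427.
Gain: Δc = 2.3427 − 1.8574 ≈ 0.4853.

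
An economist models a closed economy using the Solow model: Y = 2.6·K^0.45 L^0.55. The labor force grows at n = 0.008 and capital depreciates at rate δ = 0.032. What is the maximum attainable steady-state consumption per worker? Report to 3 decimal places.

c_gold ≈ 22.641

Break-even investment rate: n + δ = 0.008 + 0.032 = 0.04.
At the golden rule the marginal product of capital equals n+δ: 0.45·2.6·k^(0.45−1) = 0.04. Solving, k_gold = (0.45·2.6/0.04)^(1/0.55) ≈ 463.1092.
y_gold = 2.6·463.1092^0.45 ≈ 41.1653.
c_gold = y_gold − (n+δ)·k_gold = 41.1653 − 0.04·463.1092 ≈ 22.6409.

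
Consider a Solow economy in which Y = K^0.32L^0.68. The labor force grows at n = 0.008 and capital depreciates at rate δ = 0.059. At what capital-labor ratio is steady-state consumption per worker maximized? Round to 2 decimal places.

Break-even investment rate: n + δ = 0.008 + 0.059 = 0.067.
Golden rule sets MPK = n+δ: 0.32·k^(0.32−1) = 0.067, so k_gold = (0.32/0.067)^(1/0.68) ≈ 9.9687.

k_gold ≈ 9.97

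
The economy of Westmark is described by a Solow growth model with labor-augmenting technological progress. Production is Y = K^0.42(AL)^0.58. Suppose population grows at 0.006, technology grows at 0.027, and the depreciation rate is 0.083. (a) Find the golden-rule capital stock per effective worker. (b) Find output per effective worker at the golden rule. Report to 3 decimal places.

(a) k_gold ≈ 9.192; (b) y_gold ≈ 2.539

Break-even investment rate: n + g + δ = 0.006 + 0.027 + 0.083 = 0.116.
Golden rule sets MPK = n+g+δ: 0.42·k^(0.42−1) = 0.116, so k_gold = (0.42/0.116)^(1/0.58) ≈ 9.1925.
y_gold = 9.1925^0.42 ≈ 2.5389.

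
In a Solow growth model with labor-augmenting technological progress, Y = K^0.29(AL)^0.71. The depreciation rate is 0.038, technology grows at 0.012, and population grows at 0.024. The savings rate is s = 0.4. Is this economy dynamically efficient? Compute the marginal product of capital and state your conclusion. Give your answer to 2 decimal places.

Capital per effective worker breaks even when investment replaces (n + g + δ)·k; here n + g + δ = 0.074.
Steady-state k*: s·k^0.29 = 0.074·k gives k* = (0.4/0.074)^(1/0.71) ≈ 10.7684.
MPK = 0.29·10.7684^(-0.71) ≈ 0.0536.
MPK < n+g+δ = 0.074, so the economy is dynamically inefficient (over-saving).

dynamically inefficient; MPK ≈ 0.05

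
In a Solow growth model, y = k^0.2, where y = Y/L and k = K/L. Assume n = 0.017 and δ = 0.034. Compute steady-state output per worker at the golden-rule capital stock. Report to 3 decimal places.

y_gold ≈ 1.407

Break-even investment rate: n + δ = 0.017 + 0.034 = 0.051.
Setting f'(k) = n+δ gives 0.2·k^(0.2−1) = 0.051, hence k_gold = (0.2/0.051)^(1/0.8) ≈ 5.5185.
Output: y_gold = k_gold^0.2 = 5.5185^0.2 ≈ 1.4072.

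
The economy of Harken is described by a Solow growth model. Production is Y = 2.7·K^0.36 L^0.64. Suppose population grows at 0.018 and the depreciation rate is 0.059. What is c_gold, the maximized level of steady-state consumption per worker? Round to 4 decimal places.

The effective depreciation rate is n + δ = 0.018 + 0.059 = 0.077.
At the golden rule the marginal product of capital equals n+δ: 0.36·2.7·k^(0.36−1) = 0.077. Solving, k_gold = (0.36·2.7/0.077)^(1/0.64) ≈ 52.5517.
y_gold = 2.7·52.5517^0.36 ≈ 11.2402.
c_gold = y_gold − (n+δ)·k_gold = 11.2402 − 0.077·52.5517 ≈ 7.1937.

c_gold ≈ 7.1937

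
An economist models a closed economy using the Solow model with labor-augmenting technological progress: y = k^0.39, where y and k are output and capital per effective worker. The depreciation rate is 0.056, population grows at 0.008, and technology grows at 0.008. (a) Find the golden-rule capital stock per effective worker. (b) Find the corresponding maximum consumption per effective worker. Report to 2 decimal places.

n + g + δ = 0.008 + 0.008 + 0.056 = 0.072.
At the golden rule the marginal product of capital equals n+g+δ: 0.39·k^(0.39−1) = 0.072. Solving, k_gold = (0.39/0.072)^(1/0.61) ≈ 15.9529.
y_gold = 15.9529^0.39 ≈ 2.9451; c_gold = y_gold − 0.072·k_gold ≈ 1.7965.

(a) k_gold ≈ 15.95; (b) c_gold ≈ 1.80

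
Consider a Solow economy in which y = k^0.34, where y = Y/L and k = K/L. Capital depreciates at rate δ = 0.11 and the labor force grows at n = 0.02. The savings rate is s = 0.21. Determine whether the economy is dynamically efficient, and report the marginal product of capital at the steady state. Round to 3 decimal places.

n + δ = 0.02 + 0.11 = 0.13.
Steady-state k*: s·k^0.34 = 0.13·k gives k* = (0.21/0.13)^(1/0.66) ≈ 2.0681.
MPK = 0.34·2.0681^(-0.66) ≈ 0.2105.
MPK > n+δ = 0.13, so the economy is dynamically efficient (under-saving).

dynamically efficient; MPK ≈ 0.210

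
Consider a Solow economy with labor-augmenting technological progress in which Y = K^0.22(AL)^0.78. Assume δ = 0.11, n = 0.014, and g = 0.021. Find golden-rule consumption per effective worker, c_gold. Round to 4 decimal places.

The effective depreciation rate is n + g + δ = 0.014 + 0.021 + 0.11 = 0.145.
Maximizing c = f(k) − (n+g+δ)·k gives f'(k) = n+g+δ, i.e. 0.22·k^(0.22−1) = 0.145, so k_gold = (0.22/0.145)^(1/0.78) ≈ 1.7066.
y_gold = 1.7066^0.22 ≈ 1.1248.
c_gold = y_gold − (n+g+δ)·k_gold = 1.1248 − 0.145·1.7066 ≈ 0.8773.

c_gold ≈ 0.8773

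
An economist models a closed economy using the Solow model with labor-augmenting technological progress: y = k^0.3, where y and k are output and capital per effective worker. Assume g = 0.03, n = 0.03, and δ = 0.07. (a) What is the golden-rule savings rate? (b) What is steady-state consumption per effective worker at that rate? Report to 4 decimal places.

The effective depreciation rate is n + g + δ = 0.03 + 0.03 + 0.07 = 0.13.
For Cobb-Douglas, s_gold equals capital's share: s_gold = 0.3.
Golden rule sets MPK = n+g+δ: 0.3·k^(0.3−1) = 0.13, so k_gold = (0.3/0.13)^(1/0.7) ≈ 3.3024.
y_gold = 3.3024^0.3 ≈ 1.4310; c_gold = (1−0.3)·y_gold ≈ 1.0017.

(a) s_gold = 0.3000; (b) c_gold ≈ 1.0017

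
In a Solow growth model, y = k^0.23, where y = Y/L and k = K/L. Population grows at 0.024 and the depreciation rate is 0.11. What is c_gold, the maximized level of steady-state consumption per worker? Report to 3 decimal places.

c_gold ≈ 0.905

Capital per worker breaks even when investment replaces (n + δ)·k; here n + δ = 0.134.
Maximizing c = f(k) − (n+δ)·k gives f'(k) = n+δ, i.e. 0.23·k^(0.23−1) = 0.134, so k_gold = (0.23/0.134)^(1/0.77) ≈ 2.0170.
y_gold = 2.0170^0.23 ≈ 1.1751.
c_gold = y_gold − (n+δ)·k_gold = 1.1751 − 0.134·2.0170 ≈ 0.9048.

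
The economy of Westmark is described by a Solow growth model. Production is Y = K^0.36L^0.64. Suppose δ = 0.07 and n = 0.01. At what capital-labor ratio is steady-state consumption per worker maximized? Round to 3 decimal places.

Capital per worker breaks even when investment replaces (n + δ)·k; here n + δ = 0.08.
At the golden rule the marginal product of capital equals n+δ: 0.36·k^(0.36−1) = 0.08. Solving, k_gold = (0.36/0.08)^(1/0.64) ≈ 10.4868.

k_gold ≈ 10.487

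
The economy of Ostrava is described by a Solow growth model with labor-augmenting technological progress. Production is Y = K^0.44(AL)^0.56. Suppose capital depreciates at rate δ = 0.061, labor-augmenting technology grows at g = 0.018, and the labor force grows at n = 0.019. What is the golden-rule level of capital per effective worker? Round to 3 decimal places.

k_gold ≈ 14.611

Break-even investment rate: n + g + δ = 0.019 + 0.018 + 0.061 = 0.098.
Setting f'(k) = n+g+δ gives 0.44·k^(0.44−1) = 0.098, hence k_gold = (0.44/0.098)^(1/0.56) ≈ 14.6114.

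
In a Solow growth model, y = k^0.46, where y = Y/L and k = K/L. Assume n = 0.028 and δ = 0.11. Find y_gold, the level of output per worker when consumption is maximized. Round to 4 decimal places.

n + δ = 0.028 + 0.11 = 0.138.
Setting f'(k) = n+δ gives 0.46·k^(0.46−1) = 0.138, hence k_gold = (0.46/0.138)^(1/0.54) ≈ 9.2960.
Output: y_gold = k_gold^0.46 = 9.2960^0.46 ≈ 2.7888.

y_gold ≈ 2.7888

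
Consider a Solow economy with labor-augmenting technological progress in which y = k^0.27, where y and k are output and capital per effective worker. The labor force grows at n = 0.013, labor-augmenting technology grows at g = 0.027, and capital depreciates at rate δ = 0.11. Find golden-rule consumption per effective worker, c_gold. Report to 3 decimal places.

The effective depreciation rate is n + g + δ = 0.013 + 0.027 + 0.11 = 0.15.
Maximizing c = f(k) − (n+g+δ)·k gives f'(k) = n+g+δ, i.e. 0.27·k^(0.27−1) = 0.15, so k_gold = (0.27/0.15)^(1/0.73) ≈ 2.2371.
y_gold = 2.2371^0.27 ≈ 1.2428.
c_gold = y_gold − (n+g+δ)·k_gold = 1.2428 − 0.15·2.2371 ≈ 0.9073.

c_gold ≈ 0.907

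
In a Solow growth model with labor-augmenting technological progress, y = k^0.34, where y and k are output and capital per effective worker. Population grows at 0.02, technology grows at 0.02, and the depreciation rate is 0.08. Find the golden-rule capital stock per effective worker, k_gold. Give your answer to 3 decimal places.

k_gold ≈ 4.845

Capital per effective worker breaks even when investment replaces (n + g + δ)·k; here n + g + δ = 0.12.
At the golden rule the marginal product of capital equals n+g+δ: 0.34·k^(0.34−1) = 0.12. Solving, k_gold = (0.34/0.12)^(1/0.66) ≈ 4.8451.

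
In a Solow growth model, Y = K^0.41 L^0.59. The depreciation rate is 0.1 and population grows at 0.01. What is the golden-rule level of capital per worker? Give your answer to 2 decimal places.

Capital per worker breaks even when investment replaces (n + δ)·k; here n + δ = 0.11.
At the golden rule the marginal product of capital equals n+δ: 0.41·k^(0.41−1) = 0.11. Solving, k_gold = (0.41/0.11)^(1/0.59) ≈ 9.2995.

k_gold ≈ 9.30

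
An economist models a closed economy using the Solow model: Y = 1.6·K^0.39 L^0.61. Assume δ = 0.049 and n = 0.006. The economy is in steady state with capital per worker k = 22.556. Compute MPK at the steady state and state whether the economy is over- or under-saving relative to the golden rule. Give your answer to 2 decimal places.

Capital per worker breaks even when investment replaces (n + δ)·k; here n + δ = 0.055.
MPK = 0.39·1.6·k^(0.39−1) = 0.39·1.6·22.556^(-0.61) ≈ 0.0933.
MPK > 0.055, so the economy is dynamically efficient (under-saving).

under-saving; MPK ≈ 0.09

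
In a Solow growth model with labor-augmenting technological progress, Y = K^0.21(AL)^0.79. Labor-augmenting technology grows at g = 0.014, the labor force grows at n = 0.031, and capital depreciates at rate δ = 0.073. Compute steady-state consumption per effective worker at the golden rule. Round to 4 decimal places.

c_gold ≈ 0.9208

Break-even investment rate: n + g + δ = 0.031 + 0.014 + 0.073 = 0.118.
Setting f'(k) = n+g+δ gives 0.21·k^(0.21−1) = 0.118, hence k_gold = (0.21/0.118)^(1/0.79) ≈ 2.0744.
y_gold = 2.0744^0.21 ≈ 1.1656.
c_gold = y_gold − (n+g+δ)·k_gold = 1.1656 − 0.118·2.0744 ≈ 0.9208.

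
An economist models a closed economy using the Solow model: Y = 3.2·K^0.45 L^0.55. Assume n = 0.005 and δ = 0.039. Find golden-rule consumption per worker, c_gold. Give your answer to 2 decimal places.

Capital per worker breaks even when investment replaces (n + δ)·k; here n + δ = 0.044.
At the golden rule the marginal product of capital equals n+δ: 0.45·3.2·k^(0.45−1) = 0.044. Solving, k_gold = (0.45·3.2/0.044)^(1/0.55) ≈ 568.0434.
y_gold = 3.2·568.0434^0.45 ≈ 55.5420.
c_gold = y_gold − (n+δ)·k_gold = 55.5420 − 0.044·568.0434 ≈ 30.5481.

c_gold ≈ 30.55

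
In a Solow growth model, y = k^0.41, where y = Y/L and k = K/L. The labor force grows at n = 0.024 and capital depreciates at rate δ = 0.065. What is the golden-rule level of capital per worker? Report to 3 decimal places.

The effective depreciation rate is n + δ = 0.024 + 0.065 = 0.089.
Golden rule sets MPK = n+δ: 0.41·k^(0.41−1) = 0.089, so k_gold = (0.41/0.089)^(1/0.59) ≈ 13.3167.

k_gold ≈ 13.317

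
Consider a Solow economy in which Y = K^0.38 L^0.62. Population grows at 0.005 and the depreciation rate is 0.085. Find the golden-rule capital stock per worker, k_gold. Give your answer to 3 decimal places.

k_gold ≈ 10.208

The effective depreciation rate is n + δ = 0.005 + 0.085 = 0.09.
At the golden rule the marginal product of capital equals n+δ: 0.38·k^(0.38−1) = 0.09. Solving, k_gold = (0.38/0.09)^(1/0.62) ≈ 10.2079.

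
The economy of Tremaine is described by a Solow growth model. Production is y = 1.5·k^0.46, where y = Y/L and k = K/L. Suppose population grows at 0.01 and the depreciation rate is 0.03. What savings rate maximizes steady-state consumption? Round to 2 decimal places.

s_gold = 0.46

Capital per worker breaks even when investment replaces (n + δ)·k; here n + δ = 0.04.
At the golden rule MPK = n+δ, and in any Cobb-Douglas steady state s = (n+δ)·k/y = MPK·k/y = capital's share 0.46.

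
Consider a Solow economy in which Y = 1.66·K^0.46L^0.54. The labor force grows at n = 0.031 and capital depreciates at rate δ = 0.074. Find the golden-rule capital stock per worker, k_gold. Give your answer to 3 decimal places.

k_gold ≈ 39.418

n + δ = 0.031 + 0.074 = 0.105.
Golden rule sets MPK = n+δ: 0.46·1.66·k^(0.46−1) = 0.105, so k_gold = (0.46·1.66/0.105)^(1/0.54) ≈ 39.4183.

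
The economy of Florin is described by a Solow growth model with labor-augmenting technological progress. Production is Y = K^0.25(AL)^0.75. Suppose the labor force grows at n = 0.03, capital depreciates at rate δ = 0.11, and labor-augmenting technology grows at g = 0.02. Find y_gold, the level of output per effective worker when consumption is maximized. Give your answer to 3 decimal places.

y_gold ≈ 1.160

n + g + δ = 0.03 + 0.02 + 0.11 = 0.16.
At the golden rule the marginal product of capital equals n+g+δ: 0.25·k^(0.25−1) = 0.16. Solving, k_gold = (0.25/0.16)^(1/0.75) ≈ 1.8131.
Output: y_gold = k_gold^0.25 = 1.8131^0.25 ≈ 1.1604.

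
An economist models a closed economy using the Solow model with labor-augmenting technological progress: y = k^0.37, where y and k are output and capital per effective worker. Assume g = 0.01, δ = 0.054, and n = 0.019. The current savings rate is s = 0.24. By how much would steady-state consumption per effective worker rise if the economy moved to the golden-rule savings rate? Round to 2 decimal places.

Δc ≈ 0.10

The effective depreciation rate is n + g + δ = 0.019 + 0.01 + 0.054 = 0.083.
Current steady state (s = 0.24): k* = (0.24/0.083)^(1/0.63) ≈ 5.3946, y* = 5.3946^0.37 ≈ 1.8656, c* = (1−0.24)·1.8656 ≈ 1.4179.
Maximizing c = f(k) − (n+g+δ)·k gives f'(k) = n+g+δ, i.e. 0.37·k^(0.37−1) = 0.083, so k_gold = (0.37/0.083)^(1/0.63) ≈ 10.7240.
y_gold = 10.7240^0.37 ≈ 2.4056, c_gold = y_gold − 0.083·k_gold ≈ 1.5156.
Gain: Δc = 1.5156 − 1.4179 ≈ 0.0977.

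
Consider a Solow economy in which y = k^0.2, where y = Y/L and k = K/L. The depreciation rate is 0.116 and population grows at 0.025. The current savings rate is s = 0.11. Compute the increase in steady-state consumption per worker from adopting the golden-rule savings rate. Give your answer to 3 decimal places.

Break-even investment rate: n + δ = 0.025 + 0.116 = 0.141.
Current steady state (s = 0.11): k* = (0.11/0.141)^(1/0.8) ≈ 0.7332, y* = 0.7332^0.2 ≈ 0.9398, c* = (1−0.11)·0.9398 ≈ 0.8364.
Maximizing c = f(k) − (n+δ)·k gives f'(k) = n+δ, i.e. 0.2·k^(0.2−1) = 0.141, so k_gold = (0.2/0.141)^(1/0.8) ≈ 1.5480.
y_gold = 1.5480^0.2 ≈ 1.0913, c_gold = y_gold − 0.141·k_gold ≈ 0.8731.
Gain: Δc = 0.8731 − 0.8364 ≈ 0.0366.

Δc ≈ 0.037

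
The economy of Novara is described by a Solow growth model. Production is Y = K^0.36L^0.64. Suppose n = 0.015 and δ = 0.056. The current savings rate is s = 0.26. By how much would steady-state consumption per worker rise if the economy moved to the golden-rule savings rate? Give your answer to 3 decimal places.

Δc ≈ 0.059

n + δ = 0.015 + 0.056 = 0.071.
Current steady state (s = 0.26): k* = (0.26/0.071)^(1/0.64) ≈ 7.5998, y* = 7.5998^0.36 ≈ 2.0753, c* = (1−0.26)·2.0753 ≈ 1.5358.
Setting f'(k) = n+δ gives 0.36·k^(0.36−1) = 0.071, hence k_gold = (0.36/0.071)^(1/0.64) ≈ 12.6366.
y_gold = 12.6366^0.36 ≈ 2.4922, c_gold = y_gold − 0.071·k_gold ≈ 1.5950.
Gain: Δc = 1.5950 − 1.5358 ≈ 0.0593.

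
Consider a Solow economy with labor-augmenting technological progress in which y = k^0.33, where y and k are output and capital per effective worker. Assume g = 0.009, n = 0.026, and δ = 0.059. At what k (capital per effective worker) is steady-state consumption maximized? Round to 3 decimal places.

The effective depreciation rate is n + g + δ = 0.026 + 0.009 + 0.059 = 0.094.
Golden rule sets MPK = n+g+δ: 0.33·k^(0.33−1) = 0.094, so k_gold = (0.33/0.094)^(1/0.67) ≈ 6.5164.

k_gold ≈ 6.516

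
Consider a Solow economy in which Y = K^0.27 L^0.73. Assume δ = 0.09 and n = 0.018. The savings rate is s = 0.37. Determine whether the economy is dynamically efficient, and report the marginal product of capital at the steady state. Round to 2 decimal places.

Capital per worker breaks even when investment replaces (n + δ)·k; here n + δ = 0.108.
Steady-state k*: s·k^0.27 = 0.108·k gives k* = (0.37/0.108)^(1/0.73) ≈ 5.4022.
MPK = 0.27·5.4022^(-0.73) ≈ 0.0788.
MPK < n+δ = 0.108, so the economy is dynamically inefficient (over-saving).

dynamically inefficient; MPK ≈ 0.08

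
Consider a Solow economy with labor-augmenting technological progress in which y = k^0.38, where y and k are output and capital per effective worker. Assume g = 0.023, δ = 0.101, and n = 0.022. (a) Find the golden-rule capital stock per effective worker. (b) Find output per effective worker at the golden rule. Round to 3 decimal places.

The effective depreciation rate is n + g + δ = 0.022 + 0.023 + 0.101 = 0.146.
At the golden rule the marginal product of capital equals n+g+δ: 0.38·k^(0.38−1) = 0.146. Solving, k_gold = (0.38/0.146)^(1/0.62) ≈ 4.6779.
y_gold = 4.6779^0.38 ≈ 1.7973.

(a) k_gold ≈ 4.678; (b) y_gold ≈ 1.797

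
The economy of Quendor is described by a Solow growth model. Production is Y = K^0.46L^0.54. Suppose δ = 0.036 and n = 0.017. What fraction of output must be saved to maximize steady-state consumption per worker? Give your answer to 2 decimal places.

The effective depreciation rate is n + δ = 0.017 + 0.036 = 0.053.
At the golden rule MPK = n+δ, and in any Cobb-Douglas steady state s = (n+δ)·k/y = MPK·k/y = capital's share 0.46.

s_gold = 0.46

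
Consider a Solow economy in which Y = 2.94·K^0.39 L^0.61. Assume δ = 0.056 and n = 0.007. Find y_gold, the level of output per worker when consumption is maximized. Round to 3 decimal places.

Capital per worker breaks even when investment replaces (n + δ)·k; here n + δ = 0.063.
Golden rule sets MPK = n+δ: 0.39·2.94·k^(0.39−1) = 0.063, so k_gold = (0.39·2.94/0.063)^(1/0.61) ≈ 116.3298.
Output: y_gold = 2.94·k_gold^0.39 = 2.94·116.3298^0.39 ≈ 18.7917.

y_gold ≈ 18.792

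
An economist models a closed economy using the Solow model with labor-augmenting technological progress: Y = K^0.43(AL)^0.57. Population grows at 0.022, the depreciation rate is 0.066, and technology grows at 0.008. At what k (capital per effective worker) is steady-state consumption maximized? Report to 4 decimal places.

k_gold ≈ 13.8820

n + g + δ = 0.022 + 0.008 + 0.066 = 0.096.
Maximizing c = f(k) − (n+g+δ)·k gives f'(k) = n+g+δ, i.e. 0.43·k^(0.43−1) = 0.096, so k_gold = (0.43/0.096)^(1/0.57) ≈ 13.8820.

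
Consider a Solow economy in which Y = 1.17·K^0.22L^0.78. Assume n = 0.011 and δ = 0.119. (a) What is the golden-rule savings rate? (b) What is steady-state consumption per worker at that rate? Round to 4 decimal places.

Capital per worker breaks even when investment replaces (n + δ)·k; here n + δ = 0.13.
For Cobb-Douglas, s_gold equals capital's share: s_gold = 0.22.
Maximizing c = f(k) − (n+δ)·k gives f'(k) = n+δ, i.e. 0.22·1.17·k^(0.22−1) = 0.13, so k_gold = (0.22·1.17/0.13)^(1/0.78) ≈ 2.4007.
y_gold = 1.17·2.4007^0.22 ≈ 1.4186; c_gold = (1−0.22)·y_gold ≈ 1.1065.

(a) s_gold = 0.2200; (b) c_gold ≈ 1.1065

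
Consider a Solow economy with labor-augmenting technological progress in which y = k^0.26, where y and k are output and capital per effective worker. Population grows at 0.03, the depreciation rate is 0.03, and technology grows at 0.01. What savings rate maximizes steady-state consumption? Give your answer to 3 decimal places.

s_gold = 0.260

Break-even investment rate: n + g + δ = 0.03 + 0.01 + 0.03 = 0.07.
At the golden rule MPK = n+g+δ, and in any Cobb-Douglas steady state s = (n+g+δ)·k/y = MPK·k/y = capital's share 0.26.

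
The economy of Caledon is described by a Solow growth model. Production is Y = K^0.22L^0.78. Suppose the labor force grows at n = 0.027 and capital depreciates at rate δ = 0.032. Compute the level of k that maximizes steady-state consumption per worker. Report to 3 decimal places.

Capital per worker breaks even when investment replaces (n + δ)·k; here n + δ = 0.059.
At the golden rule the marginal product of capital equals n+δ: 0.22·k^(0.22−1) = 0.059. Solving, k_gold = (0.22/0.059)^(1/0.78) ≈ 5.4048.

k_gold ≈ 5.405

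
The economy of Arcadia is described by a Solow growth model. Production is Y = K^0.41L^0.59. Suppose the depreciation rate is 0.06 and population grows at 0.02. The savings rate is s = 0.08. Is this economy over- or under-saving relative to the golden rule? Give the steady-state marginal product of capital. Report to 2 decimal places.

Capital per worker breaks even when investment replaces (n + δ)·k; here n + δ = 0.08.
Steady-state k*: s·k^0.41 = 0.08·k gives k* = (0.08/0.08)^(1/0.59) ≈ 1.0000.
MPK = 0.41·1.0000^(-0.59) ≈ 0.4100.
MPK > n+δ = 0.08, so the economy is dynamically efficient (under-saving).

under-saving; MPK ≈ 0.41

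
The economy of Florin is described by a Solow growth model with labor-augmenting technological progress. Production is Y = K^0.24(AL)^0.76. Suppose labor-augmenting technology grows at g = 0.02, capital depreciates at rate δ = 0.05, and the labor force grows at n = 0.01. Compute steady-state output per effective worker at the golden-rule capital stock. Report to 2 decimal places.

y_gold ≈ 1.41

The effective depreciation rate is n + g + δ = 0.01 + 0.02 + 0.05 = 0.08.
Maximizing c = f(k) − (n+g+δ)·k gives f'(k) = n+g+δ, i.e. 0.24·k^(0.24−1) = 0.08, so k_gold = (0.24/0.08)^(1/0.76) ≈ 4.2442.
Output: y_gold = k_gold^0.24 = 4.2442^0.24 ≈ 1.4147.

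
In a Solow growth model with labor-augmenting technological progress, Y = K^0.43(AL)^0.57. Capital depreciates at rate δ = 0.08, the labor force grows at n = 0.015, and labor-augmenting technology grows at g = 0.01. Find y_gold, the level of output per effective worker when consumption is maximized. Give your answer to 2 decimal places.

y_gold ≈ 2.90

The effective depreciation rate is n + g + δ = 0.015 + 0.01 + 0.08 = 0.105.
At the golden rule the marginal product of capital equals n+g+δ: 0.43·k^(0.43−1) = 0.105. Solving, k_gold = (0.43/0.105)^(1/0.57) ≈ 11.8624.
Output: y_gold = k_gold^0.43 = 11.8624^0.43 ≈ 2.8966.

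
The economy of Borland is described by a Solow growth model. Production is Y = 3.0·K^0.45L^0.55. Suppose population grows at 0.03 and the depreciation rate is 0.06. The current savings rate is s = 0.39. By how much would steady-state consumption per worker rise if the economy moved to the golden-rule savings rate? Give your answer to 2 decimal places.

Δc ≈ 0.20

n + δ = 0.03 + 0.06 = 0.09.
Current steady state (s = 0.39): k* = (0.39·3.0/0.09)^(1/0.55) ≈ 106.0112, y* = 3.0·106.0112^0.45 ≈ 24.4641, c* = (1−0.39)·24.4641 ≈ 14.9231.
Golden rule sets MPK = n+δ: 0.45·3.0·k^(0.45−1) = 0.09, so k_gold = (0.45·3.0/0.09)^(1/0.55) ≈ 137.5143.
y_gold = 3.0·137.5143^0.45 ≈ 27.5029, c_gold = y_gold − 0.09·k_gold ≈ 15.1266.
Gain: Δc = 15.1266 − 14.9231 ≈ 0.2035.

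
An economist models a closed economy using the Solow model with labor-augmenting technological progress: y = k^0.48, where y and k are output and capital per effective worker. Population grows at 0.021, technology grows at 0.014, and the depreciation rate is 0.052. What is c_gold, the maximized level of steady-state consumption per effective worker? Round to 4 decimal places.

c_gold ≈ 2.5158

Break-even investment rate: n + g + δ = 0.021 + 0.014 + 0.052 = 0.087.
Golden rule sets MPK = n+g+δ: 0.48·k^(0.48−1) = 0.087, so k_gold = (0.48/0.087)^(1/0.52) ≈ 26.6924.
y_gold = 26.6924^0.48 ≈ 4.8380.
c_gold = y_gold − (n+g+δ)·k_gold = 4.8380 − 0.087·26.6924 ≈ 2.5158.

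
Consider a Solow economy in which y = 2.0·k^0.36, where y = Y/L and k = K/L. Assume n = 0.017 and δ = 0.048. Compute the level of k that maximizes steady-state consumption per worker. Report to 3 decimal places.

k_gold ≈ 42.845

The effective depreciation rate is n + δ = 0.017 + 0.048 = 0.065.
Setting f'(k) = n+δ gives 0.36·2.0·k^(0.36−1) = 0.065, hence k_gold = (0.36·2.0/0.065)^(1/0.64) ≈ 42.8455.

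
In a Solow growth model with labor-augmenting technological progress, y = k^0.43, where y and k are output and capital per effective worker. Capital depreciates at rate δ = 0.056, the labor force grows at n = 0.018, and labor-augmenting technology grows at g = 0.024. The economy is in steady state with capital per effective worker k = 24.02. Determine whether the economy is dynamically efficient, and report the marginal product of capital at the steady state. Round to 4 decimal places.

dynamically inefficient; MPK ≈ 0.0702

Capital per effective worker breaks even when investment replaces (n + g + δ)·k; here n + g + δ = 0.098.
MPK = 0.43·k^(0.43−1) = 0.43·24.02^(-0.57) ≈ 0.0702.
MPK < 0.098, so the economy is dynamically inefficient (over-saving).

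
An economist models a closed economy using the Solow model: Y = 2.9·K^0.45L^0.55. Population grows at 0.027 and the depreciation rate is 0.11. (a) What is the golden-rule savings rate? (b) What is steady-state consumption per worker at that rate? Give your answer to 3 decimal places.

n + δ = 0.027 + 0.11 = 0.137.
For Cobb-Douglas, s_gold equals capital's share: s_gold = 0.45.
Setting f'(k) = n+δ gives 0.45·2.9·k^(0.45−1) = 0.137, hence k_gold = (0.45·2.9/0.137)^(1/0.55) ≈ 60.2282.
y_gold = 2.9·60.2282^0.45 ≈ 18.3361; c_gold = (1−0.45)·y_gold ≈ 10.0849.

(a) s_gold = 0.450; (b) c_gold ≈ 10.085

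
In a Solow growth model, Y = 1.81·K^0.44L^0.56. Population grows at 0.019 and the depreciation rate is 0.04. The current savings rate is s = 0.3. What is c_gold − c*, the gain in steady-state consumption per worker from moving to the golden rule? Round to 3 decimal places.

Δc ≈ 0.586

n + δ = 0.019 + 0.04 = 0.059.
Current steady state (s = 0.3): k* = (0.3·1.81/0.059)^(1/0.56) ≈ 52.6424, y* = 1.81·52.6424^0.44 ≈ 10.3530, c* = (1−0.3)·10.3530 ≈ 7.2471.
Setting f'(k) = n+δ gives 0.44·1.81·k^(0.44−1) = 0.059, hence k_gold = (0.44·1.81/0.059)^(1/0.56) ≈ 104.3172.
y_gold = 1.81·104.3172^0.44 ≈ 13.9880, c_gold = y_gold − 0.059·k_gold ≈ 7.8333.
Gain: Δc = 7.8333 − 7.2471 ≈ 0.5862.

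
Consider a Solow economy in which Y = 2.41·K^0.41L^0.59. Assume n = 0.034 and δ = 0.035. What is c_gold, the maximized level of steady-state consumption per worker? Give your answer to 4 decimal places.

c_gold ≈ 9.0398

Capital per worker breaks even when investment replaces (n + δ)·k; here n + δ = 0.069.
Maximizing c = f(k) − (n+δ)·k gives f'(k) = n+δ, i.e. 0.41·2.41·k^(0.41−1) = 0.069, so k_gold = (0.41·2.41/0.069)^(1/0.59) ≈ 91.0417.
y_gold = 2.41·91.0417^0.41 ≈ 15.3217.
c_gold = y_gold − (n+δ)·k_gold = 15.3217 − 0.069·91.0417 ≈ 9.0398.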